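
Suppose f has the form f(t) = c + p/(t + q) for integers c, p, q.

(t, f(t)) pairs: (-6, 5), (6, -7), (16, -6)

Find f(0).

(f(t) − c)(t + q) = p for each data point; the three points give a linear system in c and q, then p follows.
Solving: c = -5, q = 4, p = -20, so f(t) = -5 − 20/(t + 4).
Then f(0) = -5 − 20/4 = -10.

-10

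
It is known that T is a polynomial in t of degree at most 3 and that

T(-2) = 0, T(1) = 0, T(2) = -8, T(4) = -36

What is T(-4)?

-20

Write T(t) = at³ + bt² + ct + d; the 4 given values yield a linear system in the 4 coefficients.
Solving, the leading coefficient vanishes, and T(t) = -2t² - 2t + 4.
Then T(-4) = -20.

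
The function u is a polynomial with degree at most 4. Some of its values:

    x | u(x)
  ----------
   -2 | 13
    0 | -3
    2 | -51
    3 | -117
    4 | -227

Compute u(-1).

Write u(x) = ax^4 + bx³ + cx² + dx + e; the 5 given values yield a linear system in the 5 coefficients.
Solving, the leading coefficient vanishes, and u(x) = -2x³ - 4x² - 8x - 3.
Then u(-1) = 3.

3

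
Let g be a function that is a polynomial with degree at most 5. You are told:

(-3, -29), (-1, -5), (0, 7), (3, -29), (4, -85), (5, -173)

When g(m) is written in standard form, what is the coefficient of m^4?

Write g(m) = am^5 + bm^4 + cm³ + dm² + em + p; the 6 given values yield a linear system in the 6 coefficients.
Solving, the top 2 coefficients vanish, and g(m) = -m³ - 4m² + 9m + 7.
The coefficient of m^4 is 0.

0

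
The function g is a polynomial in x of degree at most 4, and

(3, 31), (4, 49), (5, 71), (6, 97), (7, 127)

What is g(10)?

First differences: 18, 22, 26, 30. Second differences: 4, 4, 4.
Level-2 differences are constant, so g has degree 2.
Fitting a degree-2 polynomial gives g(x) = 2x² + 4x + 1.
Then g(10) = 241.

241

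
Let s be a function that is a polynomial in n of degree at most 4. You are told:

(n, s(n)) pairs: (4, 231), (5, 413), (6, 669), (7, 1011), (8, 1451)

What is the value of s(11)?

3479

Write s(n) = an^4 + bn³ + cn² + dn + e; the 5 given values yield a linear system in the 5 coefficients.
Solving, the leading coefficient vanishes, and s(n) = 2n³ + 7n² - 3n + 3.
Then s(11) = 3479.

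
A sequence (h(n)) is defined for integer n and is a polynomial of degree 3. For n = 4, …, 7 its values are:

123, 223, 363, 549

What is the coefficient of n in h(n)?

-6

Write h(n) = an³ + bn² + cn + d; the 4 given values yield a linear system in the 4 coefficients.
Solving, h(n) = n³ + 5n² - 6n + 3.
The coefficient of n is -6.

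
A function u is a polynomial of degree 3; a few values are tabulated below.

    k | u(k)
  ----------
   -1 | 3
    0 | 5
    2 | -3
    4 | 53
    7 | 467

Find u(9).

1103

Write u(k) = ak³ + bk² + ck + d; the 5 given values yield a linear system in the 4 coefficients.
Solving, u(k) = 2k³ - 4k² - 4k + 5.
Then u(9) = 1103.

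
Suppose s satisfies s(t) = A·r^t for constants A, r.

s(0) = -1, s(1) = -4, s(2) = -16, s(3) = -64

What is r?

Consecutive ratio: -4/(-1) = 4, and -16/(-4) = 4, so r = 4.
Then A·4^0 = -1 gives A = -1, and s(t) = -1·4^t.

4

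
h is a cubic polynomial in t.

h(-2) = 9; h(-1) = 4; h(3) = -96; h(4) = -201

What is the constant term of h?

3

Write h(t) = at³ + bt² + ct + d; the 4 given values yield a linear system in the 4 coefficients.
Solving, h(t) = -2t³ - 4t² - 3t + 3.
The constant term is h(0) = 3.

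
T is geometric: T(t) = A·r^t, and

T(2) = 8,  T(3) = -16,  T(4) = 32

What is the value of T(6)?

128

Consecutive ratio: -16/8 = -2, and 32/(-16) = -2, so r = -2.
Then A·(-2)^2 = 8 gives A = 2, and T(t) = 2·(-2)^t.
T(6) = 2·(-2)^6 = 128.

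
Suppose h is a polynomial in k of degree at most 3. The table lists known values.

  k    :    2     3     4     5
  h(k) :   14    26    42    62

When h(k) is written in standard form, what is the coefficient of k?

First differences: 12, 16, 20. Second differences: 4, 4.
Level-2 differences are constant, so h has degree 2.
Fitting a degree-2 polynomial gives h(k) = 2k² + 2k + 2.
The coefficient of k is 2.

2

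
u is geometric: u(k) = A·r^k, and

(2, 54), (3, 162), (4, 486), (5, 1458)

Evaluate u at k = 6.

Consecutive ratio: 162/54 = 3, and 486/162 = 3, so r = 3.
Then A·3^2 = 54 gives A = 6, and u(k) = 6·3^k.
u(6) = 6·3^6 = 4374.

4374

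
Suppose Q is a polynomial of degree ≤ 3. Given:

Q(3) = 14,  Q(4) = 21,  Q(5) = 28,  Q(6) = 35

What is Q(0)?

-7

First differences: 7, 7, 7.
Level-1 differences are constant, so Q has degree 1.
Fitting a degree-1 polynomial gives Q(k) = 7k - 7.
The constant term is Q(0) = -7.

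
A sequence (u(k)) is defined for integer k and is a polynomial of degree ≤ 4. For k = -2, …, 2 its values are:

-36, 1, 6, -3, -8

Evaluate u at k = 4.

66

First differences: 37, 5, -9, -5. Second differences: -32, -14, 4. Third differences: 18, 18.
Level-3 differences are constant, so u has degree 3.
Fitting a degree-3 polynomial gives u(k) = 3k³ - 7k² - 5k + 6.
Then u(4) = 66.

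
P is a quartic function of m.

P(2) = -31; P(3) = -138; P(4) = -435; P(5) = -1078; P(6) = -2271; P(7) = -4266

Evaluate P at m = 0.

Write P(m) = am^4 + bm³ + cm² + dm + e; the 6 given values yield a linear system in the 5 coefficients.
Solving, P(m) = -2m^4 + 2m³ - 3m² - 3.
Then P(0) = -3.

-3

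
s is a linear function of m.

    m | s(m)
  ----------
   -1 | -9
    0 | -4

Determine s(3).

11

Write s(m) = am + b; the 2 given values yield a linear system in the 2 coefficients.
Solving, s(m) = 5m - 4.
Then s(3) = 11.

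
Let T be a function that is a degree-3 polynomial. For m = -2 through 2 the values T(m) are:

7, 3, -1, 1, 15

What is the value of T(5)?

189

Write T(m) = am³ + bm² + cm + d; the 5 given values yield a linear system in the 4 coefficients.
Solving, T(m) = m³ + 3m² - 2m - 1.
Then T(5) = 189.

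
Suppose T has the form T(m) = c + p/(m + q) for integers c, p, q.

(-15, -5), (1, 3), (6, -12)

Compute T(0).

0

(T(m) − c)(m + q) = p for each data point; the three points give a linear system in c and q, then p follows.
Solving: c = -6, q = -3, p = -18, so T(m) = -6 − 18/(m − 3).
Then T(0) = -6 − 18/(-3) = 0.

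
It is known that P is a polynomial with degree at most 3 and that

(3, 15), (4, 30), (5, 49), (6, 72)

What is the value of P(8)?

130

First differences: 15, 19, 23. Second differences: 4, 4.
Level-2 differences are constant, so P has degree 2.
Fitting a degree-2 polynomial gives P(x) = 2x² + x - 6.
Then P(8) = 130.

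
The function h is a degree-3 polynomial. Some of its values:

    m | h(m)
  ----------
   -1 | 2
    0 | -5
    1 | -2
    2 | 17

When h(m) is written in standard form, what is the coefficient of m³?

Write h(m) = am³ + bm² + cm + d; the 4 given values yield a linear system in the 4 coefficients.
Solving, h(m) = m³ + 5m² - 3m - 5.
The coefficient of m³ is 1.

1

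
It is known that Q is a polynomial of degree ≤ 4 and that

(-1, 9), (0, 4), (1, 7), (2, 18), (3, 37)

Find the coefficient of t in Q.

Write Q(t) = at^4 + bt³ + ct² + dt + e; the 5 given values yield a linear system in the 5 coefficients.
Solving, the top 2 coefficients vanish, and Q(t) = 4t² - t + 4.
The coefficient of t is -1.

-1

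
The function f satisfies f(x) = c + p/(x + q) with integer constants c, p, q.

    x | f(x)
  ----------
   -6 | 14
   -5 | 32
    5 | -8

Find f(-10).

(f(x) − c)(x + q) = p for each data point; the three points give a linear system in c and q, then p follows.
Solving: c = -4, q = 4, p = -36, so f(x) = -4 − 36/(x + 4).
Then f(-10) = -4 − 36/(-6) = 2.

2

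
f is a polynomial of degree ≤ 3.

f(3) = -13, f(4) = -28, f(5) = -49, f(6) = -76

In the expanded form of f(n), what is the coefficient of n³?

0

First differences: -15, -21, -27. Second differences: -6, -6.
Level-2 differences are constant, so f has degree 2.
Fitting a degree-2 polynomial gives f(n) = -3n² + 6n - 4.
The coefficient of n³ is 0.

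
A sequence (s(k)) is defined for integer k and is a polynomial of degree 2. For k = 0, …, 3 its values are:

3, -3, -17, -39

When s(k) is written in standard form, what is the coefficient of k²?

Write s(k) = ak² + bk + c; the 4 given values yield a linear system in the 3 coefficients.
Solving, s(k) = -4k² - 2k + 3.
The coefficient of k² is -4.

-4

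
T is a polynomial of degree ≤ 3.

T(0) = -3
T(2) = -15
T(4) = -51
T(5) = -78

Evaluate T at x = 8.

Write T(x) = ax³ + bx² + cx + d; the 4 given values yield a linear system in the 4 coefficients.
Solving, the leading coefficient vanishes, and T(x) = -3x² - 3.
Then T(8) = -195.

-195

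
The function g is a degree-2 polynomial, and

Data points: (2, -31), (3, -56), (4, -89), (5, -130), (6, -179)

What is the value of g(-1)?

-4

Write g(m) = am² + bm + c; the 5 given values yield a linear system in the 3 coefficients.
Solving, g(m) = -4m² - 5m - 5.
Then g(-1) = -4.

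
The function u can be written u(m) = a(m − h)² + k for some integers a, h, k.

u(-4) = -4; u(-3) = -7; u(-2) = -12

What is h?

-5

First differences -3, -5; second difference -2 = 2a, so a = -1.
Expanding, the m-coefficient is −2ah = 2h; matching it to the data gives h = -5, and then k = -3.
So u(m) = -1(m + 5)² − 3.
Hence h = -5.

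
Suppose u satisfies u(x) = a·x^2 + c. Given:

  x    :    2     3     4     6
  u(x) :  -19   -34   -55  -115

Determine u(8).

-199

From u(2) = -19 and u(3) = -34: 4a + c = -19 and 9a + c = -34.
Subtracting: 5a = -15, so a = -3; then c = -19 − (-3)·4 = -7.
So u(x) = -3x² − 7, and u(8) = -199.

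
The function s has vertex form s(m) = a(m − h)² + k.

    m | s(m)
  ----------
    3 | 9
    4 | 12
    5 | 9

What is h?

4

First differences 3, -3; second difference -6 = 2a, so a = -3.
Expanding, the m-coefficient is −2ah = 6h; matching it to the data gives h = 4, and then k = 12.
So s(m) = -3(m − 4)² + 12.
Hence h = 4.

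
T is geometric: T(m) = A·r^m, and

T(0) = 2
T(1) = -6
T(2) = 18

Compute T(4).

162

Consecutive ratio: -6/2 = -3, and 18/(-6) = -3, so r = -3.
Then A·(-3)^0 = 2 gives A = 2, and T(m) = 2·(-3)^m.
T(4) = 2·(-3)^4 = 162.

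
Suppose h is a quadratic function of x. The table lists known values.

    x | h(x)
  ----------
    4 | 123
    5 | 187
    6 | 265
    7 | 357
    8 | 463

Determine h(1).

Write h(x) = ax² + bx + c; the 5 given values yield a linear system in the 3 coefficients.
Solving, h(x) = 7x² + x + 7.
Then h(1) = 15.

15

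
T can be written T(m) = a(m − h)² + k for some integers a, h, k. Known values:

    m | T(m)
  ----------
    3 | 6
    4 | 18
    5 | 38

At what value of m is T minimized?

First differences 12, 20; second difference 8 = 2a, so a = 4.
Expanding, the m-coefficient is −2ah = -8h; matching it to the data gives h = 2, and then k = 2.
So T(m) = 4(m − 2)² + 2.
Hence h = 2.

2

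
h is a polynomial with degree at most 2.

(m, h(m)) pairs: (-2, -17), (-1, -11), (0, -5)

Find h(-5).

First differences: 6, 6.
Level-1 differences are constant, so h has degree 1.
Fitting a degree-1 polynomial gives h(m) = 6m - 5.
Then h(-5) = -35.

-35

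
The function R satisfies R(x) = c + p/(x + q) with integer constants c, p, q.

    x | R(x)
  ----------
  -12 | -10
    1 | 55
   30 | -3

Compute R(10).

1

(R(x) − c)(x + q) = p for each data point; the three points give a linear system in c and q, then p follows.
Solving: c = -5, q = 0, p = 60, so R(x) = -5 + 60/(x + 0).
Then R(10) = -5 + 60/10 = 1.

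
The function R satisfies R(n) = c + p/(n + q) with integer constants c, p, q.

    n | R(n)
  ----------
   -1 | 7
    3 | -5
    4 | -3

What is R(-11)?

(R(n) − c)(n + q) = p for each data point; the three points give a linear system in c and q, then p follows.
Solving: c = 1, q = -1, p = -12, so R(n) = 1 − 12/(n − 1).
Then R(-11) = 1 − 12/(-12) = 2.

2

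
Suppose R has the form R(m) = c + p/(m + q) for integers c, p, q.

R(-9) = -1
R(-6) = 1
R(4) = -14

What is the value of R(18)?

-7

(R(m) − c)(m + q) = p for each data point; the three points give a linear system in c and q, then p follows.
Solving: c = -5, q = 0, p = -36, so R(m) = -5 − 36/(m + 0).
Then R(18) = -5 − 36/18 = -7.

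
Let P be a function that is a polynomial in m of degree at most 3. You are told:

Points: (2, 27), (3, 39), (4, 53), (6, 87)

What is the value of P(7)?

107

Write P(m) = am³ + bm² + cm + d; the 4 given values yield a linear system in the 4 coefficients.
Solving, the leading coefficient vanishes, and P(m) = m² + 7m + 9.
Then P(7) = 107.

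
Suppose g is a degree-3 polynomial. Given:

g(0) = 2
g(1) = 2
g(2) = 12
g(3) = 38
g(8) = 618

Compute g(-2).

8

Write g(x) = ax³ + bx² + cx + d; the 5 given values yield a linear system in the 4 coefficients.
Solving, g(x) = x³ + 2x² - 3x + 2.
Then g(-2) = 8.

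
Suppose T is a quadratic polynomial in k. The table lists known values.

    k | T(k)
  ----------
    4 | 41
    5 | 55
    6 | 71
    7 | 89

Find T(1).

Write T(k) = ak² + bk + c; the 4 given values yield a linear system in the 3 coefficients.
Solving, T(k) = k² + 5k + 5.
Then T(1) = 11.

11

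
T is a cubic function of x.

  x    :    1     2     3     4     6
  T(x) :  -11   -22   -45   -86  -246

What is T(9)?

Write T(x) = ax³ + bx² + cx + d; the 5 given values yield a linear system in the 4 coefficients.
Solving, T(x) = -x³ - 4x - 6.
Then T(9) = -771.

-771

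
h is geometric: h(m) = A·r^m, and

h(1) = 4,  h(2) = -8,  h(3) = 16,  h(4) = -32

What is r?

Consecutive ratio: -8/4 = -2, and 16/(-8) = -2, so r = -2.
Then A·(-2)^1 = 4 gives A = -2, and h(m) = -2·(-2)^m.

-2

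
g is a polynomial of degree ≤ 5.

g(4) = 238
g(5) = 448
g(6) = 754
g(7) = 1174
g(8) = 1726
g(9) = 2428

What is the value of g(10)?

3298

First differences: 210, 306, 420, 552, 702. Second differences: 96, 114, 132, 150. Third differences: 18, 18, 18.
Level-3 differences are constant, so g has degree 3.
Fitting a degree-3 polynomial gives g(n) = 3n³ + 3n² - 2.
Then g(10) = 3298.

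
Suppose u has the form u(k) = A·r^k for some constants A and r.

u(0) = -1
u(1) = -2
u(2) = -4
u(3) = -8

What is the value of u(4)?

-16

Consecutive ratio: -2/(-1) = 2, and -4/(-2) = 2, so r = 2.
Then A·2^0 = -1 gives A = -1, and u(k) = -1·2^k.
u(4) = -1·2^4 = -16.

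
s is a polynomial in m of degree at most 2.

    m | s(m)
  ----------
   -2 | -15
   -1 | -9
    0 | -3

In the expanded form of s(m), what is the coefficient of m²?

Write s(m) = am² + bm + c; the 3 given values yield a linear system in the 3 coefficients.
Solving, the leading coefficient vanishes, and s(m) = 6m - 3.
The coefficient of m² is 0.

0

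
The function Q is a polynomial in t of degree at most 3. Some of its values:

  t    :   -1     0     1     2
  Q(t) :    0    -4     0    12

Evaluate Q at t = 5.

Write Q(t) = at³ + bt² + ct + d; the 4 given values yield a linear system in the 4 coefficients.
Solving, the leading coefficient vanishes, and Q(t) = 4t² - 4.
Then Q(5) = 96.

96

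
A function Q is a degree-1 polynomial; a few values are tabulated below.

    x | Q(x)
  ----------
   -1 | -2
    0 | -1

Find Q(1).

0

Write Q(x) = ax + b; the 2 given values yield a linear system in the 2 coefficients.
Solving, Q(x) = x - 1.
Then Q(1) = 0.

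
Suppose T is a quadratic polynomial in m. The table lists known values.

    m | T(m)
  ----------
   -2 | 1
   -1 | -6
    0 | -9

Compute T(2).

Write T(m) = am² + bm + c; the 3 given values yield a linear system in the 3 coefficients.
Solving, T(m) = 2m² - m - 9.
Then T(2) = -3.

-3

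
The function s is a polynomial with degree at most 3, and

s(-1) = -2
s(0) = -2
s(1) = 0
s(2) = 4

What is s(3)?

Write s(k) = ak³ + bk² + ck + d; the 4 given values yield a linear system in the 4 coefficients.
Solving, the leading coefficient vanishes, and s(k) = k² + k - 2.
Then s(3) = 10.

10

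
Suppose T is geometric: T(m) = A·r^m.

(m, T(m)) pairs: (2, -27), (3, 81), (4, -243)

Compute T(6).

Consecutive ratio: 81/(-27) = -3, and -243/81 = -3, so r = -3.
Then A·(-3)^2 = -27 gives A = -3, and T(m) = -3·(-3)^m.
T(6) = -3·(-3)^6 = -2187.

-2187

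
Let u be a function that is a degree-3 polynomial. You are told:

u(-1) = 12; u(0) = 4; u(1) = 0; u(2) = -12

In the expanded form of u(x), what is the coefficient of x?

-4

Write u(x) = ax³ + bx² + cx + d; the 4 given values yield a linear system in the 4 coefficients.
Solving, u(x) = -2x³ + 2x² - 4x + 4.
The coefficient of x is -4.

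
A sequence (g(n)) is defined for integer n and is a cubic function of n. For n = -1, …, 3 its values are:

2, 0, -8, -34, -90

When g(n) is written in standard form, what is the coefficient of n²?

Write g(n) = an³ + bn² + cn + d; the 5 given values yield a linear system in the 4 coefficients.
Solving, g(n) = -2n³ - 3n² - 3n.
The coefficient of n² is -3.

-3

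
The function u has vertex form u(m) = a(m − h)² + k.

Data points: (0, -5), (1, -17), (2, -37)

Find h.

-1

First differences -12, -20; second difference -8 = 2a, so a = -4.
Expanding, the m-coefficient is −2ah = 8h; matching it to the data gives h = -1, and then k = -1.
So u(m) = -4(m + 1)² − 1.
Hence h = -1.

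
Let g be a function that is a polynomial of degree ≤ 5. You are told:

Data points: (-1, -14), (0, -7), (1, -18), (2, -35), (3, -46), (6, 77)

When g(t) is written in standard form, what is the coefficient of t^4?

Write g(t) = at^5 + bt^4 + ct³ + dt² + et + p; the 6 given values yield a linear system in the 6 coefficients.
Solving, the top 2 coefficients vanish, and g(t) = 2t³ - 9t² - 4t - 7.
The coefficient of t^4 is 0.

0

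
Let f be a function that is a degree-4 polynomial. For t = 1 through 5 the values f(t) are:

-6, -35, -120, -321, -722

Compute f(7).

Write f(t) = at^4 + bt³ + ct² + dt + e; the 5 given values yield a linear system in the 5 coefficients.
Solving, f(t) = -t^4 - 3t² - 5t + 3.
Then f(7) = -2580.

-2580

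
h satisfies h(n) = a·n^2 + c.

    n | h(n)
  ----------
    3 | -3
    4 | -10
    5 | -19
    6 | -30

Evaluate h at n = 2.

2

From h(3) = -3 and h(4) = -10: 9a + c = -3 and 16a + c = -10.
Subtracting: 7a = -7, so a = -1; then c = -3 − (-1)·9 = 6.
So h(n) = -1n² + 6, and h(2) = 2.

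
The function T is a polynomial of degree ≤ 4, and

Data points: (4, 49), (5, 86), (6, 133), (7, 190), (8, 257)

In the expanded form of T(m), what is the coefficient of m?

Write T(m) = am^4 + bm³ + cm² + dm + e; the 5 given values yield a linear system in the 5 coefficients.
Solving, the top 2 coefficients vanish, and T(m) = 5m² - 8m + 1.
The coefficient of m is -8.

-8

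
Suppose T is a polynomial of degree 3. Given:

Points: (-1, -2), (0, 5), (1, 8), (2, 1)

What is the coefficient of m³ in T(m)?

-1

Write T(m) = am³ + bm² + cm + d; the 4 given values yield a linear system in the 4 coefficients.
Solving, T(m) = -m³ - 2m² + 6m + 5.
The coefficient of m³ is -1.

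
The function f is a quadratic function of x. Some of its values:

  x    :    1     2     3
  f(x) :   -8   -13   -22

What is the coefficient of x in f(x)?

1

Write f(x) = ax² + bx + c; the 3 given values yield a linear system in the 3 coefficients.
Solving, f(x) = -2x² + x - 7.
The coefficient of x is 1.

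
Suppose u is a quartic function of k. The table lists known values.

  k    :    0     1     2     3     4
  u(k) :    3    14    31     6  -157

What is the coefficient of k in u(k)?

4

Write u(k) = ak^4 + bk³ + ck² + dk + e; the 5 given values yield a linear system in the 5 coefficients.
Solving, u(k) = -2k^4 + 4k³ + 5k² + 4k + 3.
The coefficient of k is 4.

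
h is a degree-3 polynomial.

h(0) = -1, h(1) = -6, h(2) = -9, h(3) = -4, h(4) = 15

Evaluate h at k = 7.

First differences: -5, -3, 5, 19. Second differences: 2, 8, 14. Third differences: 6, 6.
Level-3 differences are constant, so h has degree 3.
Fitting a degree-3 polynomial gives h(k) = k³ - 2k² - 4k - 1.
Then h(7) = 216.

216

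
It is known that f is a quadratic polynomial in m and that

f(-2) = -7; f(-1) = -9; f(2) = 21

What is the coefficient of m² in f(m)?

3

Write f(m) = am² + bm + c; the 3 given values yield a linear system in the 3 coefficients.
Solving, f(m) = 3m² + 7m - 5.
The coefficient of m² is 3.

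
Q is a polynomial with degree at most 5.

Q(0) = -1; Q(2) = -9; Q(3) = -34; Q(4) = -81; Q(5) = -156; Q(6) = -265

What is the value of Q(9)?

-856

Write Q(m) = am^5 + bm^4 + cm³ + dm² + em + p; the 6 given values yield a linear system in the 6 coefficients.
Solving, the top 2 coefficients vanish, and Q(m) = -m³ - 2m² + 4m - 1.
Then Q(9) = -856.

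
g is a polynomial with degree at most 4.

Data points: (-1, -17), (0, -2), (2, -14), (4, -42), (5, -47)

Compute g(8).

46

Write g(n) = an^4 + bn³ + cn² + dn + e; the 5 given values yield a linear system in the 5 coefficients.
Solving, the leading coefficient vanishes, and g(n) = n³ - 8n² + 6n - 2.
Then g(8) = 46.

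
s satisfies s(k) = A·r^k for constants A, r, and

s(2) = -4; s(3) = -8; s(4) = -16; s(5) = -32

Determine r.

Consecutive ratio: -8/(-4) = 2, and -16/(-8) = 2, so r = 2.
Then A·2^2 = -4 gives A = -1, and s(k) = -1·2^k.

2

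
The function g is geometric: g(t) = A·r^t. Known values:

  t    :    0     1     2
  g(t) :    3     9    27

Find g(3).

Consecutive ratio: 9/3 = 3, and 27/9 = 3, so r = 3.
Then A·3^0 = 3 gives A = 3, and g(t) = 3·3^t.
g(3) = 3·3^3 = 81.

81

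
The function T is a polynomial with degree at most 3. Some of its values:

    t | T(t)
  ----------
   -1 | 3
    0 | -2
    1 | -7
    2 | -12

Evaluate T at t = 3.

-17

First differences: -5, -5, -5.
Level-1 differences are constant, so T has degree 1.
Fitting a degree-1 polynomial gives T(t) = -5t - 2.
Then T(3) = -17.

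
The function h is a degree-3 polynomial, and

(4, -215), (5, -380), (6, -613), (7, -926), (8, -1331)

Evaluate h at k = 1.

-8

Write h(k) = ak³ + bk² + ck + d; the 5 given values yield a linear system in the 4 coefficients.
Solving, h(k) = -2k³ - 4k² - 7k + 5.
Then h(1) = -8.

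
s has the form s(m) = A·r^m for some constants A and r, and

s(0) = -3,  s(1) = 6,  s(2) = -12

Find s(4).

-48

Consecutive ratio: 6/(-3) = -2, and -12/6 = -2, so r = -2.
Then A·(-2)^0 = -3 gives A = -3, and s(m) = -3·(-2)^m.
s(4) = -3·(-2)^4 = -48.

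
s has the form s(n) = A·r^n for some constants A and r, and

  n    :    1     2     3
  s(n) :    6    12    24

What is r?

2

Consecutive ratio: 12/6 = 2, and 24/12 = 2, so r = 2.
Then A·2^1 = 6 gives A = 3, and s(n) = 3·2^n.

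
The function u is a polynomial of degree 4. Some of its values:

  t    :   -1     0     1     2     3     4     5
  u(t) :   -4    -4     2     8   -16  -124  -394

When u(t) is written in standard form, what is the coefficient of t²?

4

Write u(t) = at^4 + bt³ + ct² + dt + e; the 7 given values yield a linear system in the 5 coefficients.
Solving, u(t) = -t^4 + t³ + 4t² + 2t - 4.
The coefficient of t² is 4.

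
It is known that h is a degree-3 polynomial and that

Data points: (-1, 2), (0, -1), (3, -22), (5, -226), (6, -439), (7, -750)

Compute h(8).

-1177

Write h(m) = am³ + bm² + cm + d; the 6 given values yield a linear system in the 4 coefficients.
Solving, h(m) = -3m³ + 5m² + 5m - 1.
Then h(8) = -1177.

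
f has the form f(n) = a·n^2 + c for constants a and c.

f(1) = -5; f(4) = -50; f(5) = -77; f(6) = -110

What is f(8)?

-194

From f(1) = -5 and f(4) = -50: 1a + c = -5 and 16a + c = -50.
Subtracting: 15a = -45, so a = -3; then c = -5 − (-3)·1 = -2.
So f(n) = -3n² − 2, and f(8) = -194.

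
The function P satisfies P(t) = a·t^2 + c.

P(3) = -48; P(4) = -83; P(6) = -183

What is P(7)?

-248

From P(3) = -48 and P(4) = -83: 9a + c = -48 and 16a + c = -83.
Subtracting: 7a = -35, so a = -5; then c = -48 − (-5)·9 = -3.
So P(t) = -5t² − 3, and P(7) = -248.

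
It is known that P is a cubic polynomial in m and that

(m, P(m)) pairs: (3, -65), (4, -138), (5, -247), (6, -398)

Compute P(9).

Write P(m) = am³ + bm² + cm + d; the 4 given values yield a linear system in the 4 coefficients.
Solving, P(m) = -m³ - 6m² + 6m - 2.
Then P(9) = -1163.

-1163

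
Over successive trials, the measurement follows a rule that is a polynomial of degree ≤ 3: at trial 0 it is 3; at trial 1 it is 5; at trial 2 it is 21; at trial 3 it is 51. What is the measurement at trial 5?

153

Write the value at k as h(k).
First differences: 2, 16, 30. Second differences: 14, 14.
Level-2 differences are constant, so h has degree 2.
Fitting a degree-2 polynomial gives h(k) = 7k² - 5k + 3.
Then h(5) = 153.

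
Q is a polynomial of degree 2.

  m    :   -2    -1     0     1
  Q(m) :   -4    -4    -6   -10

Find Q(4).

-34

First differences: 0, -2, -4. Second differences: -2, -2.
Level-2 differences are constant, so Q has degree 2.
Fitting a degree-2 polynomial gives Q(m) = -m² - 3m - 6.
Then Q(4) = -34.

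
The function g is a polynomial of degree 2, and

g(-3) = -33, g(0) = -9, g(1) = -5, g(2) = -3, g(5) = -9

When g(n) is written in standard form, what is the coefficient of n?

Write g(n) = an² + bn + c; the 5 given values yield a linear system in the 3 coefficients.
Solving, g(n) = -n² + 5n - 9.
The coefficient of n is 5.

5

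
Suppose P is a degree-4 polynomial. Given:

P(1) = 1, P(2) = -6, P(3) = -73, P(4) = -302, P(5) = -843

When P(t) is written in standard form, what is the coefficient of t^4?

Write P(t) = at^4 + bt³ + ct² + dt + e; the 5 given values yield a linear system in the 5 coefficients.
Solving, P(t) = -2t^4 + 3t³ + 2t² - 4t + 2.
The coefficient of t^4 is -2.

-2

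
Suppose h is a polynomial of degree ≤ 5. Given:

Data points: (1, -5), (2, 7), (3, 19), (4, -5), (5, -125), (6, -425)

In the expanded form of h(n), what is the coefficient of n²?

First differences: 12, 12, -24, -120, -300. Second differences: 0, -36, -96, -180. Third differences: -36, -60, -84. Fourth differences: -24, -24.
Level-4 differences are constant, so h has degree 4.
Fitting a degree-4 polynomial gives h(n) = -n^4 + 4n³ + n² - 4n - 5.
The coefficient of n² is 1.

1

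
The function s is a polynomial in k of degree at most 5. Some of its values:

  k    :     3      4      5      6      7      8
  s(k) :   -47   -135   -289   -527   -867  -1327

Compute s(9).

First differences: -88, -154, -238, -340, -460. Second differences: -66, -84, -102, -120. Third differences: -18, -18, -18.
Level-3 differences are constant, so s has degree 3.
Fitting a degree-3 polynomial gives s(k) = -3k³ + 3k² + 2k + 1.
Then s(9) = -1925.

-1925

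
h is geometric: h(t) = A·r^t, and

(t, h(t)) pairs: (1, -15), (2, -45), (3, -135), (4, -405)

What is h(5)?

Consecutive ratio: -45/(-15) = 3, and -135/(-45) = 3, so r = 3.
Then A·3^1 = -15 gives A = -5, and h(t) = -5·3^t.
h(5) = -5·3^5 = -1215.

-1215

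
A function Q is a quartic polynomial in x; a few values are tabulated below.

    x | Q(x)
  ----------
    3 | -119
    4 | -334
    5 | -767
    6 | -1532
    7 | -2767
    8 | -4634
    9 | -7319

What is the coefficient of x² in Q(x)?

First differences: -215, -433, -765, -1235, -1867, -2685. Second differences: -218, -332, -470, -632, -818. Third differences: -114, -138, -162, -186. Fourth differences: -24, -24, -24.
Level-4 differences are constant, so Q has degree 4.
Fitting a degree-4 polynomial gives Q(x) = -x^4 - x³ - 3x - 2.
The coefficient of x² is 0.

0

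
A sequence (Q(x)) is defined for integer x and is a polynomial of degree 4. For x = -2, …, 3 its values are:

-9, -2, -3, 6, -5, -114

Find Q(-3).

Write Q(x) = ax^4 + bx³ + cx² + dx + e; the 6 given values yield a linear system in the 5 coefficients.
Solving, Q(x) = -2x^4 - x³ + 7x² + 5x - 3.
Then Q(-3) = -90.

-90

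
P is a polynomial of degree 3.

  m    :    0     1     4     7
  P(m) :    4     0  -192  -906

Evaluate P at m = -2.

-6

Write P(m) = am³ + bm² + cm + d; the 4 given values yield a linear system in the 4 coefficients.
Solving, P(m) = -2m³ - 5m² + 3m + 4.
Then P(-2) = -6.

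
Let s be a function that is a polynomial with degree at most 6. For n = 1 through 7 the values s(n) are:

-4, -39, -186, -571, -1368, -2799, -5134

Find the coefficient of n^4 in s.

First differences: -35, -147, -385, -797, -1431, -2335. Second differences: -112, -238, -412, -634, -904. Third differences: -126, -174, -222, -270. Fourth differences: -48, -48, -48.
Level-4 differences are constant, so s has degree 4.
Fitting a degree-4 polynomial gives s(n) = -2n^4 - n³ + 2n - 3.
The coefficient of n^4 is -2.

-2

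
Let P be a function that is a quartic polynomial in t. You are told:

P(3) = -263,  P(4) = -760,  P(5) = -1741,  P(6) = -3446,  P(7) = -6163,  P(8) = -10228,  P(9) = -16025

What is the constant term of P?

4

First differences: -497, -981, -1705, -2717, -4065, -5797. Second differences: -484, -724, -1012, -1348, -1732. Third differences: -240, -288, -336, -384. Fourth differences: -48, -48, -48.
Level-4 differences are constant, so P has degree 4.
Fitting a degree-4 polynomial gives P(t) = -2t^4 - 4t³ + t + 4.
The constant term is P(0) = 4.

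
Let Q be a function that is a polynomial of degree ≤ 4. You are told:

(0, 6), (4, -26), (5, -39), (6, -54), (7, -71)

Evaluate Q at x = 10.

-134

Write Q(x) = ax^4 + bx³ + cx² + dx + e; the 5 given values yield a linear system in the 5 coefficients.
Solving, the top 2 coefficients vanish, and Q(x) = -x² - 4x + 6.
Then Q(10) = -134.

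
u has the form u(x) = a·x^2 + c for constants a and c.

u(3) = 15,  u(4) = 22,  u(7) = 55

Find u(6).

From u(3) = 15 and u(4) = 22: 9a + c = 15 and 16a + c = 22.
Subtracting: 7a = 7, so a = 1; then c = 15 − 1·9 = 6.
So u(x) = 1x² + 6, and u(6) = 42.

42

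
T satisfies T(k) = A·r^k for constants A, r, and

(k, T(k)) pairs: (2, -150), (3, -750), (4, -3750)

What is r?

5

Consecutive ratio: -750/(-150) = 5, and -3750/(-750) = 5, so r = 5.
Then A·5^2 = -150 gives A = -6, and T(k) = -6·5^k.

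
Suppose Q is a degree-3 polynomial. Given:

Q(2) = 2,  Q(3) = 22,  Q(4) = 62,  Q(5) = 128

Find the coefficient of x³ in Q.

Write Q(x) = ax³ + bx² + cx + d; the 4 given values yield a linear system in the 4 coefficients.
Solving, Q(x) = x³ + x² - 4x - 2.
The coefficient of x³ is 1.

1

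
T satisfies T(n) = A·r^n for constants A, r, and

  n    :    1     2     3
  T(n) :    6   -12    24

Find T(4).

Consecutive ratio: -12/6 = -2, and 24/(-12) = -2, so r = -2.
Then A·(-2)^1 = 6 gives A = -3, and T(n) = -3·(-2)^n.
T(4) = -3·(-2)^4 = -48.

-48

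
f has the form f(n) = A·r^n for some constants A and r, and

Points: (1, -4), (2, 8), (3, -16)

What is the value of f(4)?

32

Consecutive ratio: 8/(-4) = -2, and -16/8 = -2, so r = -2.
Then A·(-2)^1 = -4 gives A = 2, and f(n) = 2·(-2)^n.
f(4) = 2·(-2)^4 = 32.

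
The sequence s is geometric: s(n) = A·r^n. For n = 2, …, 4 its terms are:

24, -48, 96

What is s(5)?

-192

Consecutive ratio: -48/24 = -2, and 96/(-48) = -2, so r = -2.
Then A·(-2)^2 = 24 gives A = 6, and s(n) = 6·(-2)^n.
s(5) = 6·(-2)^5 = -192.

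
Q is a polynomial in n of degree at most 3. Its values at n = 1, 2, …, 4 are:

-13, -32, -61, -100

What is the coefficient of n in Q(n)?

First differences: -19, -29, -39. Second differences: -10, -10.
Level-2 differences are constant, so Q has degree 2.
Fitting a degree-2 polynomial gives Q(n) = -5n² - 4n - 4.
The coefficient of n is -4.

-4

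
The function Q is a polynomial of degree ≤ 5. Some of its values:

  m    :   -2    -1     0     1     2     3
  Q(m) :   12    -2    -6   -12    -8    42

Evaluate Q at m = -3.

First differences: -14, -4, -6, 4, 50. Second differences: 10, -2, 10, 46. Third differences: -12, 12, 36. Fourth differences: 24, 24.
Level-4 differences are constant, so Q has degree 4.
Fitting a degree-4 polynomial gives Q(m) = m^4 - 2m² - 5m - 6.
Then Q(-3) = 72.

72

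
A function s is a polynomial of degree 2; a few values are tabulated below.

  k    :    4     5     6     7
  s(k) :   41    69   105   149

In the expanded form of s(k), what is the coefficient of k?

-8

First differences: 28, 36, 44. Second differences: 8, 8.
Level-2 differences are constant, so s has degree 2.
Fitting a degree-2 polynomial gives s(k) = 4k² - 8k + 9.
The coefficient of k is -8.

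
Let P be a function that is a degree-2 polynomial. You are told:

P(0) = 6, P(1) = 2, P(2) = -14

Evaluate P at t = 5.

-134

Write P(t) = at² + bt + c; the 3 given values yield a linear system in the 3 coefficients.
Solving, P(t) = -6t² + 2t + 6.
Then P(5) = -134.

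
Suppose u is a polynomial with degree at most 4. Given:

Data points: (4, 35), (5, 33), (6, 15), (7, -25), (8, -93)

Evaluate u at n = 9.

First differences: -2, -18, -40, -68. Second differences: -16, -22, -28. Third differences: -6, -6.
Level-3 differences are constant, so u has degree 3.
Fitting a degree-3 polynomial gives u(n) = -n³ + 7n² - 4n + 3.
Then u(9) = -195.

-195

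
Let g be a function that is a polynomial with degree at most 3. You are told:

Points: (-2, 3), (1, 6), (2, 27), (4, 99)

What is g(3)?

58

Write g(x) = ax³ + bx² + cx + d; the 4 given values yield a linear system in the 4 coefficients.
Solving, the leading coefficient vanishes, and g(x) = 5x² + 6x - 5.
Then g(3) = 58.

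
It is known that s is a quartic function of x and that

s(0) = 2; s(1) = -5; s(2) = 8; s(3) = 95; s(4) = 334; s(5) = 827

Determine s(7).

3103

Write s(x) = ax^4 + bx³ + cx² + dx + e; the 6 given values yield a linear system in the 5 coefficients.
Solving, s(x) = x^4 + 3x³ - 6x² - 5x + 2.
Then s(7) = 3103.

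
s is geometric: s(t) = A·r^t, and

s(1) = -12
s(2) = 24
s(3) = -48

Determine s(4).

96

Consecutive ratio: 24/(-12) = -2, and -48/24 = -2, so r = -2.
Then A·(-2)^1 = -12 gives A = 6, and s(t) = 6·(-2)^t.
s(4) = 6·(-2)^4 = 96.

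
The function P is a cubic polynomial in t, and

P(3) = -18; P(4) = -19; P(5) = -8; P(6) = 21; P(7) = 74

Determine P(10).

437

First differences: -1, 11, 29, 53. Second differences: 12, 18, 24. Third differences: 6, 6.
Level-3 differences are constant, so P has degree 3.
Fitting a degree-3 polynomial gives P(t) = t³ - 6t² + 4t - 3.
Then P(10) = 437.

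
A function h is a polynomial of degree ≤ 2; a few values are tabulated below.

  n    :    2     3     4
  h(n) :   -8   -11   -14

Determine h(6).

-20

Write h(n) = an² + bn + c; the 3 given values yield a linear system in the 3 coefficients.
Solving, the leading coefficient vanishes, and h(n) = -3n - 2.
Then h(6) = -20.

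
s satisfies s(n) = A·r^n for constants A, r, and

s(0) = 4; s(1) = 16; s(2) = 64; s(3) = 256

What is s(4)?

Consecutive ratio: 16/4 = 4, and 64/16 = 4, so r = 4.
Then A·4^0 = 4 gives A = 4, and s(n) = 4·4^n.
s(4) = 4·4^4 = 1024.

1024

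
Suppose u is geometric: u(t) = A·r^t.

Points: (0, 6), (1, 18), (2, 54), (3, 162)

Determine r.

Consecutive ratio: 18/6 = 3, and 54/18 = 3, so r = 3.
Then A·3^0 = 6 gives A = 6, and u(t) = 6·3^t.

3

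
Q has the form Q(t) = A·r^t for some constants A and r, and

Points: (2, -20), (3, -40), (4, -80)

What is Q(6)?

Consecutive ratio: -40/(-20) = 2, and -80/(-40) = 2, so r = 2.
Then A·2^2 = -20 gives A = -5, and Q(t) = -5·2^t.
Q(6) = -5·2^6 = -320.

-320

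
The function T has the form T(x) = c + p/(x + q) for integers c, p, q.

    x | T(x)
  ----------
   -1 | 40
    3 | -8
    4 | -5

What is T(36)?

(T(x) − c)(x + q) = p for each data point; the three points give a linear system in c and q, then p follows.
Solving: c = 4, q = 0, p = -36, so T(x) = 4 − 36/(x + 0).
Then T(36) = 4 − 36/36 = 3.

3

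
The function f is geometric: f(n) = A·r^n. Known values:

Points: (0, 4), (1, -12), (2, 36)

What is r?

-3

Consecutive ratio: -12/4 = -3, and 36/(-12) = -3, so r = -3.
Then A·(-3)^0 = 4 gives A = 4, and f(n) = 4·(-3)^n.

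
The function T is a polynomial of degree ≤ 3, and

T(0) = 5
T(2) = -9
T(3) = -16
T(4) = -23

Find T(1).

Write T(n) = an³ + bn² + cn + d; the 4 given values yield a linear system in the 4 coefficients.
Solving, the top 2 coefficients vanish, and T(n) = -7n + 5.
Then T(1) = -2.

-2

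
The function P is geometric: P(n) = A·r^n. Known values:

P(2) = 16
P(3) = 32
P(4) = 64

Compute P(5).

Consecutive ratio: 32/16 = 2, and 64/32 = 2, so r = 2.
Then A·2^2 = 16 gives A = 4, and P(n) = 4·2^n.
P(5) = 4·2^5 = 128.

128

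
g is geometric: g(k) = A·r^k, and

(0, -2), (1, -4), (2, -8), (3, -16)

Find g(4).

Consecutive ratio: -4/(-2) = 2, and -8/(-4) = 2, so r = 2.
Then A·2^0 = -2 gives A = -2, and g(k) = -2·2^k.
g(4) = -2·2^4 = -32.

-32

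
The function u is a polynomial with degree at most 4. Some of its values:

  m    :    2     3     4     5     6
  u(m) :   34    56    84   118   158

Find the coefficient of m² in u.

3

First differences: 22, 28, 34, 40. Second differences: 6, 6, 6.
Level-2 differences are constant, so u has degree 2.
Fitting a degree-2 polynomial gives u(m) = 3m² + 7m + 8.
The coefficient of m² is 3.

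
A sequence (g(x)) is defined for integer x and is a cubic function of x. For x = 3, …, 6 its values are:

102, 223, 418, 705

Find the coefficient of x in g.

3

Write g(x) = ax³ + bx² + cx + d; the 4 given values yield a linear system in the 4 coefficients.
Solving, g(x) = 3x³ + x² + 3x + 3.
The coefficient of x is 3.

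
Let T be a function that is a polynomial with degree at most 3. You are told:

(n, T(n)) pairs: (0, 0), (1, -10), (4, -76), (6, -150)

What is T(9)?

-306

Write T(n) = an³ + bn² + cn + d; the 4 given values yield a linear system in the 4 coefficients.
Solving, the leading coefficient vanishes, and T(n) = -3n² - 7n.
Then T(9) = -306.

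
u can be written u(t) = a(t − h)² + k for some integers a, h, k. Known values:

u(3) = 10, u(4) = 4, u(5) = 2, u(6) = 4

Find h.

5

First differences -6, -2, 2; second difference 4 = 2a, so a = 2.
Expanding, the t-coefficient is −2ah = -4h; matching it to the data gives h = 5, and then k = 2.
So u(t) = 2(t − 5)² + 2.
Hence h = 5.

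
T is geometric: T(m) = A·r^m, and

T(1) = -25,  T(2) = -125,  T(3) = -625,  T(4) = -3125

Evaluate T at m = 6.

-78125

Consecutive ratio: -125/(-25) = 5, and -625/(-125) = 5, so r = 5.
Then A·5^1 = -25 gives A = -5, and T(m) = -5·5^m.
T(6) = -5·5^6 = -78125.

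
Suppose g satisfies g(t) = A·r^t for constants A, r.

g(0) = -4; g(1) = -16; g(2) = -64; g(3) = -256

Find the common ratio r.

4

Consecutive ratio: -16/(-4) = 4, and -64/(-16) = 4, so r = 4.
Then A·4^0 = -4 gives A = -4, and g(t) = -4·4^t.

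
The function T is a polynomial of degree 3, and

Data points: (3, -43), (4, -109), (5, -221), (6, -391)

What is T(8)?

-953

Write T(n) = an³ + bn² + cn + d; the 4 given values yield a linear system in the 4 coefficients.
Solving, T(n) = -2n³ + n² + n - 1.
Then T(8) = -953.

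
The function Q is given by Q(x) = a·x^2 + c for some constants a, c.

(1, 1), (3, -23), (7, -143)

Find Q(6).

From Q(1) = 1 and Q(3) = -23: 1a + c = 1 and 9a + c = -23.
Subtracting: 8a = -24, so a = -3; then c = 1 − (-3)·1 = 4.
So Q(x) = -3x² + 4, and Q(6) = -104.

-104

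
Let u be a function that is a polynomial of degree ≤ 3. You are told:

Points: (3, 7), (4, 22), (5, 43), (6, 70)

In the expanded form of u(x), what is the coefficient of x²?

3

Write u(x) = ax³ + bx² + cx + d; the 4 given values yield a linear system in the 4 coefficients.
Solving, the leading coefficient vanishes, and u(x) = 3x² - 6x - 2.
The coefficient of x² is 3.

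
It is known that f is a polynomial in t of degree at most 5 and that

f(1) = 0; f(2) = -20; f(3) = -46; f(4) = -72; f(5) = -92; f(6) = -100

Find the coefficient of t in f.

First differences: -20, -26, -26, -20, -8. Second differences: -6, 0, 6, 12. Third differences: 6, 6, 6.
Level-3 differences are constant, so f has degree 3.
Fitting a degree-3 polynomial gives f(t) = t³ - 9t² + 8.
The coefficient of t is 0.

0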